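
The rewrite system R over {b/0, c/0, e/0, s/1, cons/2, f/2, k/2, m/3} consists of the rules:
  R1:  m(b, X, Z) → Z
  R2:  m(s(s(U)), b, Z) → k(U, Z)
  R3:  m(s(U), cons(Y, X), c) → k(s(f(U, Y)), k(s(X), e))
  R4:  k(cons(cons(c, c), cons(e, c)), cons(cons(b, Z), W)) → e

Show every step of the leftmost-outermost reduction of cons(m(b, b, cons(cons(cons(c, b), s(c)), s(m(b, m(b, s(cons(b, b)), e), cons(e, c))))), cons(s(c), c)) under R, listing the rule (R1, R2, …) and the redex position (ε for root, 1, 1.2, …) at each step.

1. cons(m(b, b, cons(cons(cons(c, b), s(c)), s(m(b, m(b, s(cons(b, b)), e), cons(e, c))))), cons(s(c), c))  →  cons(cons(cons(cons(c, b), s(c)), s(m(b, m(b, s(cons(b, b)), e), cons(e, c)))), cons(s(c), c))   [R1 at 1]
2. cons(cons(cons(cons(c, b), s(c)), s(m(b, m(b, s(cons(b, b)), e), cons(e, c)))), cons(s(c), c))  →  cons(cons(cons(cons(c, b), s(c)), s(cons(e, c))), cons(s(c), c))   [R1 at 1.2.1]

cons(cons(cons(cons(c, b), s(c)), s(cons(e, c))), cons(s(c), c))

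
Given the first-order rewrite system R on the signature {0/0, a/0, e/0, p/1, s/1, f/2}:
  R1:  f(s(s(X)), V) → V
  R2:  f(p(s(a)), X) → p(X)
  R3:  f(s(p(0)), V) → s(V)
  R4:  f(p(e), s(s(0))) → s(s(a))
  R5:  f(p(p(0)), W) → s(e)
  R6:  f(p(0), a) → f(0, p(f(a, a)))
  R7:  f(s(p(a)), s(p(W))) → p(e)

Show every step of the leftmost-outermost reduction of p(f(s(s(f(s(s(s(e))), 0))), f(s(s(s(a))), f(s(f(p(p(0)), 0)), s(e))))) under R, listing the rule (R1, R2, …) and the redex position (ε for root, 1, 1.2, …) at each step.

p(s(e))

1. p(f(s(s(f(s(s(s(e))), 0))), f(s(s(s(a))), f(s(f(p(p(0)), 0)), s(e)))))  →  p(f(s(s(s(a))), f(s(f(p(p(0)), 0)), s(e))))   [R1 at 1]
2. p(f(s(s(s(a))), f(s(f(p(p(0)), 0)), s(e))))  →  p(f(s(f(p(p(0)), 0)), s(e)))   [R1 at 1]
3. p(f(s(f(p(p(0)), 0)), s(e)))  →  p(f(s(s(e)), s(e)))   [R5 at 1.1.1]
4. p(f(s(s(e)), s(e)))  →  p(s(e))   [R1 at 1]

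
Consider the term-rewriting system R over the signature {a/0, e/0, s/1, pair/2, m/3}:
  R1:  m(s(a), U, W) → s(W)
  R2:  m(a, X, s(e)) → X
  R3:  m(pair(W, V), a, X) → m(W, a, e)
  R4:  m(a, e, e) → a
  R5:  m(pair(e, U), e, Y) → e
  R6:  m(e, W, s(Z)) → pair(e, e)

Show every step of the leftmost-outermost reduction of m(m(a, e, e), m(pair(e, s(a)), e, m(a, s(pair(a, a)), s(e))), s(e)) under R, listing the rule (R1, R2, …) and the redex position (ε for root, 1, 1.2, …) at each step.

e

1. m(m(a, e, e), m(pair(e, s(a)), e, m(a, s(pair(a, a)), s(e))), s(e))  →  m(a, m(pair(e, s(a)), e, m(a, s(pair(a, a)), s(e))), s(e))   [R4 at 1]
2. m(a, m(pair(e, s(a)), e, m(a, s(pair(a, a)), s(e))), s(e))  →  m(pair(e, s(a)), e, m(a, s(pair(a, a)), s(e)))   [R2 at ε]
3. m(pair(e, s(a)), e, m(a, s(pair(a, a)), s(e)))  →  e   [R5 at ε]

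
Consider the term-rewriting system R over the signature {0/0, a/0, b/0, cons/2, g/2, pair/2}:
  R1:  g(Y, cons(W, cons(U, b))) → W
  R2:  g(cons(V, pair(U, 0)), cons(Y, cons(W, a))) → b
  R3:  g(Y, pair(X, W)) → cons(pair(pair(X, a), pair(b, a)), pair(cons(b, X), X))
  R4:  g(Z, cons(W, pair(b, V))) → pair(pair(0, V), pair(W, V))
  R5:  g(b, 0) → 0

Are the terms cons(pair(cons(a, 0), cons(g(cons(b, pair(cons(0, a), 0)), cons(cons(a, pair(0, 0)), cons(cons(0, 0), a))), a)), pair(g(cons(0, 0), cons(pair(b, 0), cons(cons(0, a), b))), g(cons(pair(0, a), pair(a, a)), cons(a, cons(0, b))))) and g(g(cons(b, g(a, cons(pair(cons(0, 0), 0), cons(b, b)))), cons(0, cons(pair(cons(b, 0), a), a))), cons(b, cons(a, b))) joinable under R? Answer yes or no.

no — NF(t₁) = cons(pair(cons(a, 0), cons(b, a)), pair(pair(b, 0), a)), NF(t₂) = b

Reduce t₁ = cons(pair(cons(a, 0), cons(g(cons(b, pair(cons(0, a), 0)), cons(cons(a, pair(0, 0)), cons(cons(0, 0), a))), a)), pair(g(cons(0, 0), cons(pair(b, 0), cons(cons(0, a), b))), g(cons(pair(0, a), pair(a, a)), cons(a, cons(0, b))))):
1. cons(pair(cons(a, 0), cons(g(cons(b, pair(cons(0, a), 0)), cons(cons(a, pair(0, 0)), cons(cons(0, 0), a))), a)), pair(g(cons(0, 0), cons(pair(b, 0), cons(cons(0, a), b))), g(cons(pair(0, a), pair(a, a)), cons(a, cons(0, b)))))  →  cons(pair(cons(a, 0), cons(b, a)), pair(g(cons(0, 0), cons(pair(b, 0), cons(cons(0, a), b))), g(cons(pair(0, a), pair(a, a)), cons(a, cons(0, b)))))   [R2 at 1.2.1]
2. cons(pair(cons(a, 0), cons(b, a)), pair(g(cons(0, 0), cons(pair(b, 0), cons(cons(0, a), b))), g(cons(pair(0, a), pair(a, a)), cons(a, cons(0, b)))))  →  cons(pair(cons(a, 0), cons(b, a)), pair(pair(b, 0), g(cons(pair(0, a), pair(a, a)), cons(a, cons(0, b)))))   [R1 at 2.1]
3. cons(pair(cons(a, 0), cons(b, a)), pair(pair(b, 0), g(cons(pair(0, a), pair(a, a)), cons(a, cons(0, b)))))  →  cons(pair(cons(a, 0), cons(b, a)), pair(pair(b, 0), a))   [R1 at 2.2]

Reduce t₂ = g(g(cons(b, g(a, cons(pair(cons(0, 0), 0), cons(b, b)))), cons(0, cons(pair(cons(b, 0), a), a))), cons(b, cons(a, b))):
1. g(g(cons(b, g(a, cons(pair(cons(0, 0), 0), cons(b, b)))), cons(0, cons(pair(cons(b, 0), a), a))), cons(b, cons(a, b)))  →  b   [R1 at ε]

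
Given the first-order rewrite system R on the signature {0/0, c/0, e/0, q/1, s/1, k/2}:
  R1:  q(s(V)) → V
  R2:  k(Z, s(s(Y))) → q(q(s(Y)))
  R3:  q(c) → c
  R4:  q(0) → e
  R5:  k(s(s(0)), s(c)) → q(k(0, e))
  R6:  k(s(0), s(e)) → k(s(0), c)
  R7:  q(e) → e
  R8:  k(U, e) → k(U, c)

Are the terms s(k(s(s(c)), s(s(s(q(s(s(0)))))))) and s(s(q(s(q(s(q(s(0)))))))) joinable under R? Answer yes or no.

Reduce t₁ = s(k(s(s(c)), s(s(s(q(s(s(0)))))))):
1. s(k(s(s(c)), s(s(s(q(s(s(0))))))))  →  s(q(q(s(s(q(s(s(0))))))))   [R2 at 1]
2. s(q(q(s(s(q(s(s(0))))))))  →  s(q(s(q(s(s(0))))))   [R1 at 1.1]
3. s(q(s(q(s(s(0))))))  →  s(q(s(s(0))))   [R1 at 1]
4. s(q(s(s(0))))  →  s(s(0))   [R1 at 1]

Reduce t₂ = s(s(q(s(q(s(q(s(0)))))))):
1. s(s(q(s(q(s(q(s(0))))))))  →  s(s(q(s(q(s(0))))))   [R1 at 1.1]
2. s(s(q(s(q(s(0))))))  →  s(s(q(s(0))))   [R1 at 1.1]
3. s(s(q(s(0))))  →  s(s(0))   [R1 at 1.1]

yes — NF(t₁) = s(s(0)), NF(t₂) = s(s(0))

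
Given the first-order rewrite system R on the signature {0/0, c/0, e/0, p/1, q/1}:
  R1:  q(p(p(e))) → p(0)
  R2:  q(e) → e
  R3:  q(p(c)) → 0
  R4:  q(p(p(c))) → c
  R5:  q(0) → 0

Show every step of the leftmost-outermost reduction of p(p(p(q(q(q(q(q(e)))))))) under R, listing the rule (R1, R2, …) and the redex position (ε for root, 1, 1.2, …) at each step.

1. p(p(p(q(q(q(q(q(e))))))))  →  p(p(p(q(q(q(q(e)))))))   [R2 at 1.1.1.1.1.1.1]
2. p(p(p(q(q(q(q(e)))))))  →  p(p(p(q(q(q(e))))))   [R2 at 1.1.1.1.1.1]
3. p(p(p(q(q(q(e))))))  →  p(p(p(q(q(e)))))   [R2 at 1.1.1.1.1]
4. p(p(p(q(q(e)))))  →  p(p(p(q(e))))   [R2 at 1.1.1.1]
5. p(p(p(q(e))))  →  p(p(p(e)))   [R2 at 1.1.1]

p(p(p(e)))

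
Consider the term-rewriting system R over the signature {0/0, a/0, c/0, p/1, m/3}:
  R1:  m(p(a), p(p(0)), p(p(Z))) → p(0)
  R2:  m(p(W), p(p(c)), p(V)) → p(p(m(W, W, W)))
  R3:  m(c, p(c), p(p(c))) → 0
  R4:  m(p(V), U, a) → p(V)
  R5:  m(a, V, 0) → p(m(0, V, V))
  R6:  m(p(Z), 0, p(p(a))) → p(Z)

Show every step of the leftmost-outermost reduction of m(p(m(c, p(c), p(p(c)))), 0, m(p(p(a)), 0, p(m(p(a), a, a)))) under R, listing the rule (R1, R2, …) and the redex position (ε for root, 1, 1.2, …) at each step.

p(0)

1. m(p(m(c, p(c), p(p(c)))), 0, m(p(p(a)), 0, p(m(p(a), a, a))))  →  m(p(0), 0, m(p(p(a)), 0, p(m(p(a), a, a))))   [R3 at 1.1]
2. m(p(0), 0, m(p(p(a)), 0, p(m(p(a), a, a))))  →  m(p(0), 0, m(p(p(a)), 0, p(p(a))))   [R4 at 3.3.1]
3. m(p(0), 0, m(p(p(a)), 0, p(p(a))))  →  m(p(0), 0, p(p(a)))   [R6 at 3]
4. m(p(0), 0, p(p(a)))  →  p(0)   [R6 at ε]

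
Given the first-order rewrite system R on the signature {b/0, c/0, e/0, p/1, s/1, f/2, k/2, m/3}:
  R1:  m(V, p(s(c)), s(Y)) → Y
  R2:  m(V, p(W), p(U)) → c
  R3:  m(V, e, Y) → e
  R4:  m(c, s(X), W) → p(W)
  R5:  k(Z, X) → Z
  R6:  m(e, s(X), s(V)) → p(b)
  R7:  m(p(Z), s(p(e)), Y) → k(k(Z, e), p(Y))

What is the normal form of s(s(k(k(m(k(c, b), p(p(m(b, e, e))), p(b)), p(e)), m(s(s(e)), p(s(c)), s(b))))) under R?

s(s(c))

1. s(s(k(k(m(k(c, b), p(p(m(b, e, e))), p(b)), p(e)), m(s(s(e)), p(s(c)), s(b)))))  →  s(s(k(m(k(c, b), p(p(m(b, e, e))), p(b)), p(e))))   [R5 at 1.1]
2. s(s(k(m(k(c, b), p(p(m(b, e, e))), p(b)), p(e))))  →  s(s(m(k(c, b), p(p(m(b, e, e))), p(b))))   [R5 at 1.1]
3. s(s(m(k(c, b), p(p(m(b, e, e))), p(b))))  →  s(s(c))   [R2 at 1.1]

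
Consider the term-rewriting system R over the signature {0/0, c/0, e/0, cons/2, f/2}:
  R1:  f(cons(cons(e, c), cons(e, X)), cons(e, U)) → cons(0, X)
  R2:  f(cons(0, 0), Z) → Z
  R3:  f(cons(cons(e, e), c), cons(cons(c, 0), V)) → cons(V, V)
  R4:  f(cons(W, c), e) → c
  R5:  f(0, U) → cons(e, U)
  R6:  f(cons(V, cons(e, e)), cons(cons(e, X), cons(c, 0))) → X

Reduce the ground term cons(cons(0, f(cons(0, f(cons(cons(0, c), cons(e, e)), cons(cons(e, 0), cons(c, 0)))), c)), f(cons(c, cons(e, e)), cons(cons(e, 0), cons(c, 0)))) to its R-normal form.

1. cons(cons(0, f(cons(0, f(cons(cons(0, c), cons(e, e)), cons(cons(e, 0), cons(c, 0)))), c)), f(cons(c, cons(e, e)), cons(cons(e, 0), cons(c, 0))))  →  cons(cons(0, f(cons(0, 0), c)), f(cons(c, cons(e, e)), cons(cons(e, 0), cons(c, 0))))   [R6 at 1.2.1.2]
2. cons(cons(0, f(cons(0, 0), c)), f(cons(c, cons(e, e)), cons(cons(e, 0), cons(c, 0))))  →  cons(cons(0, c), f(cons(c, cons(e, e)), cons(cons(e, 0), cons(c, 0))))   [R2 at 1.2]
3. cons(cons(0, c), f(cons(c, cons(e, e)), cons(cons(e, 0), cons(c, 0))))  →  cons(cons(0, c), 0)   [R6 at 2]

cons(cons(0, c), 0)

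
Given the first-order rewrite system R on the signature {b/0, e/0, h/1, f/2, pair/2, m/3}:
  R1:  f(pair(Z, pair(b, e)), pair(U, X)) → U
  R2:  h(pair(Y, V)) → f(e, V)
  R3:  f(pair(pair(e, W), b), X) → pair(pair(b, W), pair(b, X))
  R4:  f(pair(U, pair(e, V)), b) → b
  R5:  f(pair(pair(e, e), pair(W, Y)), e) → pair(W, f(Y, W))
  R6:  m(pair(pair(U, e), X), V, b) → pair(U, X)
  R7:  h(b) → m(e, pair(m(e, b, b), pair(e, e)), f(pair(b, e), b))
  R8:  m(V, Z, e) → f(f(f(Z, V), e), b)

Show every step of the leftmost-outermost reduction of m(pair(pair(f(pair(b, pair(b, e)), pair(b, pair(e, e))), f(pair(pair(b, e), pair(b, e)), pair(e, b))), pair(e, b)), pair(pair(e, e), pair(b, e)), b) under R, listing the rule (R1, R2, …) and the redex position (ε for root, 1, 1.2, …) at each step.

1. m(pair(pair(f(pair(b, pair(b, e)), pair(b, pair(e, e))), f(pair(pair(b, e), pair(b, e)), pair(e, b))), pair(e, b)), pair(pair(e, e), pair(b, e)), b)  →  m(pair(pair(b, f(pair(pair(b, e), pair(b, e)), pair(e, b))), pair(e, b)), pair(pair(e, e), pair(b, e)), b)   [R1 at 1.1.1]
2. m(pair(pair(b, f(pair(pair(b, e), pair(b, e)), pair(e, b))), pair(e, b)), pair(pair(e, e), pair(b, e)), b)  →  m(pair(pair(b, e), pair(e, b)), pair(pair(e, e), pair(b, e)), b)   [R1 at 1.1.2]
3. m(pair(pair(b, e), pair(e, b)), pair(pair(e, e), pair(b, e)), b)  →  pair(b, pair(e, b))   [R6 at ε]

pair(b, pair(e, b))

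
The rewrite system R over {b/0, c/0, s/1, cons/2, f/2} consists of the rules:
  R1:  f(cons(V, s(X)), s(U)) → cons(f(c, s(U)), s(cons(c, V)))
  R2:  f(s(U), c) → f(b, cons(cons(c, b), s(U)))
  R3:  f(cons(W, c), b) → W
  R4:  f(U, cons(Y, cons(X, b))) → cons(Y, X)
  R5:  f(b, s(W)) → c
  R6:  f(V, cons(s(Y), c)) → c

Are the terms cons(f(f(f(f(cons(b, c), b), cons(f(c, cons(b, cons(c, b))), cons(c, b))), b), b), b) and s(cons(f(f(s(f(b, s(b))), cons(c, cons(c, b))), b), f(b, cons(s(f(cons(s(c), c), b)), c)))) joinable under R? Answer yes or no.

Reduce t₁ = cons(f(f(f(f(cons(b, c), b), cons(f(c, cons(b, cons(c, b))), cons(c, b))), b), b), b):
1. cons(f(f(f(f(cons(b, c), b), cons(f(c, cons(b, cons(c, b))), cons(c, b))), b), b), b)  →  cons(f(f(cons(f(c, cons(b, cons(c, b))), c), b), b), b)   [R4 at 1.1.1]
2. cons(f(f(cons(f(c, cons(b, cons(c, b))), c), b), b), b)  →  cons(f(f(c, cons(b, cons(c, b))), b), b)   [R3 at 1.1]
3. cons(f(f(c, cons(b, cons(c, b))), b), b)  →  cons(f(cons(b, c), b), b)   [R4 at 1.1]
4. cons(f(cons(b, c), b), b)  →  cons(b, b)   [R3 at 1]

Reduce t₂ = s(cons(f(f(s(f(b, s(b))), cons(c, cons(c, b))), b), f(b, cons(s(f(cons(s(c), c), b)), c)))):
1. s(cons(f(f(s(f(b, s(b))), cons(c, cons(c, b))), b), f(b, cons(s(f(cons(s(c), c), b)), c))))  →  s(cons(f(cons(c, c), b), f(b, cons(s(f(cons(s(c), c), b)), c))))   [R4 at 1.1.1]
2. s(cons(f(cons(c, c), b), f(b, cons(s(f(cons(s(c), c), b)), c))))  →  s(cons(c, f(b, cons(s(f(cons(s(c), c), b)), c))))   [R3 at 1.1]
3. s(cons(c, f(b, cons(s(f(cons(s(c), c), b)), c))))  →  s(cons(c, c))   [R6 at 1.2]

no — NF(t₁) = cons(b, b), NF(t₂) = s(cons(c, c))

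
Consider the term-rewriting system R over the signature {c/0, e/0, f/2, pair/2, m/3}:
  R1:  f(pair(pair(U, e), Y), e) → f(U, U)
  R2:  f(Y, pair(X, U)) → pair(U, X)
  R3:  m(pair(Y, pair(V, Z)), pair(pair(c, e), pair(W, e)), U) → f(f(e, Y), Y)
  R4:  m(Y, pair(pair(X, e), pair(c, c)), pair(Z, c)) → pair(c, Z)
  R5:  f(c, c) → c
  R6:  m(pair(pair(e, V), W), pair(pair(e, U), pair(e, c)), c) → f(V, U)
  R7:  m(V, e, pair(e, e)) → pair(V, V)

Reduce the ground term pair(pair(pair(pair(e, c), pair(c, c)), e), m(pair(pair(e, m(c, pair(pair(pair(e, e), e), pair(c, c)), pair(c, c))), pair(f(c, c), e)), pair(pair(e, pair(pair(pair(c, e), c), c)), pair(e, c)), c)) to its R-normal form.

pair(pair(pair(pair(e, c), pair(c, c)), e), pair(c, pair(pair(c, e), c)))

1. pair(pair(pair(pair(e, c), pair(c, c)), e), m(pair(pair(e, m(c, pair(pair(pair(e, e), e), pair(c, c)), pair(c, c))), pair(f(c, c), e)), pair(pair(e, pair(pair(pair(c, e), c), c)), pair(e, c)), c))  →  pair(pair(pair(pair(e, c), pair(c, c)), e), f(m(c, pair(pair(pair(e, e), e), pair(c, c)), pair(c, c)), pair(pair(pair(c, e), c), c)))   [R6 at 2]
2. pair(pair(pair(pair(e, c), pair(c, c)), e), f(m(c, pair(pair(pair(e, e), e), pair(c, c)), pair(c, c)), pair(pair(pair(c, e), c), c)))  →  pair(pair(pair(pair(e, c), pair(c, c)), e), pair(c, pair(pair(c, e), c)))   [R2 at 2]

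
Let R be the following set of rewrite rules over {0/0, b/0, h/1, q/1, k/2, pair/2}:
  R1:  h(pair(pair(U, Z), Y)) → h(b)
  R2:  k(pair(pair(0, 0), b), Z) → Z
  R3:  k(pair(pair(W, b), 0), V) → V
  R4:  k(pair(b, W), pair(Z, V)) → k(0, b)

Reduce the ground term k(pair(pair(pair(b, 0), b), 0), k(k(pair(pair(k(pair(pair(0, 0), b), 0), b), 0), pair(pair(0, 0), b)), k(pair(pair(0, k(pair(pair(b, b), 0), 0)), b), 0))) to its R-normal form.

0

1. k(pair(pair(pair(b, 0), b), 0), k(k(pair(pair(k(pair(pair(0, 0), b), 0), b), 0), pair(pair(0, 0), b)), k(pair(pair(0, k(pair(pair(b, b), 0), 0)), b), 0)))  →  k(k(pair(pair(k(pair(pair(0, 0), b), 0), b), 0), pair(pair(0, 0), b)), k(pair(pair(0, k(pair(pair(b, b), 0), 0)), b), 0))   [R3 at ε]
2. k(k(pair(pair(k(pair(pair(0, 0), b), 0), b), 0), pair(pair(0, 0), b)), k(pair(pair(0, k(pair(pair(b, b), 0), 0)), b), 0))  →  k(pair(pair(0, 0), b), k(pair(pair(0, k(pair(pair(b, b), 0), 0)), b), 0))   [R3 at 1]
3. k(pair(pair(0, 0), b), k(pair(pair(0, k(pair(pair(b, b), 0), 0)), b), 0))  →  k(pair(pair(0, k(pair(pair(b, b), 0), 0)), b), 0)   [R2 at ε]
4. k(pair(pair(0, k(pair(pair(b, b), 0), 0)), b), 0)  →  k(pair(pair(0, 0), b), 0)   [R3 at 1.1.2]
5. k(pair(pair(0, 0), b), 0)  →  0   [R2 at ε]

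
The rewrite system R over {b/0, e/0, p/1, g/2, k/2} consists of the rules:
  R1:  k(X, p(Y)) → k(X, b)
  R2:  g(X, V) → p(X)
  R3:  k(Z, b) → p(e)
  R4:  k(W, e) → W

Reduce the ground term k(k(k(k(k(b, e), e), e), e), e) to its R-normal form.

1. k(k(k(k(k(b, e), e), e), e), e)  →  k(k(k(k(b, e), e), e), e)   [R4 at ε]
2. k(k(k(k(b, e), e), e), e)  →  k(k(k(b, e), e), e)   [R4 at ε]
3. k(k(k(b, e), e), e)  →  k(k(b, e), e)   [R4 at ε]
4. k(k(b, e), e)  →  k(b, e)   [R4 at ε]
5. k(b, e)  →  b   [R4 at ε]

b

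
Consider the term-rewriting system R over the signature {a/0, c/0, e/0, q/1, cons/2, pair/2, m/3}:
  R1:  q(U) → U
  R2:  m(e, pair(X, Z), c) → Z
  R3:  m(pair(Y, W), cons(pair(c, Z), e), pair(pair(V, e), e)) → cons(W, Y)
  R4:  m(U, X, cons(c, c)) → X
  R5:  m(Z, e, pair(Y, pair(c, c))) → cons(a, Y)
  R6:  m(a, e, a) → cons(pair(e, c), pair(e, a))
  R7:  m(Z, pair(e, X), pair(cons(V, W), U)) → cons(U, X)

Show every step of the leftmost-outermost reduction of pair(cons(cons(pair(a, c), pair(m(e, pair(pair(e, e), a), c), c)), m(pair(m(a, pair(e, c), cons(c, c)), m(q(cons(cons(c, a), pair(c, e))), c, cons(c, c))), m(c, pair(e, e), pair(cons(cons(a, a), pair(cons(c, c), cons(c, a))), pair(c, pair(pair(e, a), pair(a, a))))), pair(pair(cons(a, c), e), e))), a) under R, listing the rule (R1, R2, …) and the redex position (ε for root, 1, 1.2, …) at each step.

pair(cons(cons(pair(a, c), pair(a, c)), cons(c, pair(e, c))), a)

1. pair(cons(cons(pair(a, c), pair(m(e, pair(pair(e, e), a), c), c)), m(pair(m(a, pair(e, c), cons(c, c)), m(q(cons(cons(c, a), pair(c, e))), c, cons(c, c))), m(c, pair(e, e), pair(cons(cons(a, a), pair(cons(c, c), cons(c, a))), pair(c, pair(pair(e, a), pair(a, a))))), pair(pair(cons(a, c), e), e))), a)  →  pair(cons(cons(pair(a, c), pair(a, c)), m(pair(m(a, pair(e, c), cons(c, c)), m(q(cons(cons(c, a), pair(c, e))), c, cons(c, c))), m(c, pair(e, e), pair(cons(cons(a, a), pair(cons(c, c), cons(c, a))), pair(c, pair(pair(e, a), pair(a, a))))), pair(pair(cons(a, c), e), e))), a)   [R2 at 1.1.2.1]
2. pair(cons(cons(pair(a, c), pair(a, c)), m(pair(m(a, pair(e, c), cons(c, c)), m(q(cons(cons(c, a), pair(c, e))), c, cons(c, c))), m(c, pair(e, e), pair(cons(cons(a, a), pair(cons(c, c), cons(c, a))), pair(c, pair(pair(e, a), pair(a, a))))), pair(pair(cons(a, c), e), e))), a)  →  pair(cons(cons(pair(a, c), pair(a, c)), m(pair(pair(e, c), m(q(cons(cons(c, a), pair(c, e))), c, cons(c, c))), m(c, pair(e, e), pair(cons(cons(a, a), pair(cons(c, c), cons(c, a))), pair(c, pair(pair(e, a), pair(a, a))))), pair(pair(cons(a, c), e), e))), a)   [R4 at 1.2.1.1]
3. pair(cons(cons(pair(a, c), pair(a, c)), m(pair(pair(e, c), m(q(cons(cons(c, a), pair(c, e))), c, cons(c, c))), m(c, pair(e, e), pair(cons(cons(a, a), pair(cons(c, c), cons(c, a))), pair(c, pair(pair(e, a), pair(a, a))))), pair(pair(cons(a, c), e), e))), a)  →  pair(cons(cons(pair(a, c), pair(a, c)), m(pair(pair(e, c), c), m(c, pair(e, e), pair(cons(cons(a, a), pair(cons(c, c), cons(c, a))), pair(c, pair(pair(e, a), pair(a, a))))), pair(pair(cons(a, c), e), e))), a)   [R4 at 1.2.1.2]
4. pair(cons(cons(pair(a, c), pair(a, c)), m(pair(pair(e, c), c), m(c, pair(e, e), pair(cons(cons(a, a), pair(cons(c, c), cons(c, a))), pair(c, pair(pair(e, a), pair(a, a))))), pair(pair(cons(a, c), e), e))), a)  →  pair(cons(cons(pair(a, c), pair(a, c)), m(pair(pair(e, c), c), cons(pair(c, pair(pair(e, a), pair(a, a))), e), pair(pair(cons(a, c), e), e))), a)   [R7 at 1.2.2]
5. pair(cons(cons(pair(a, c), pair(a, c)), m(pair(pair(e, c), c), cons(pair(c, pair(pair(e, a), pair(a, a))), e), pair(pair(cons(a, c), e), e))), a)  →  pair(cons(cons(pair(a, c), pair(a, c)), cons(c, pair(e, c))), a)   [R3 at 1.2]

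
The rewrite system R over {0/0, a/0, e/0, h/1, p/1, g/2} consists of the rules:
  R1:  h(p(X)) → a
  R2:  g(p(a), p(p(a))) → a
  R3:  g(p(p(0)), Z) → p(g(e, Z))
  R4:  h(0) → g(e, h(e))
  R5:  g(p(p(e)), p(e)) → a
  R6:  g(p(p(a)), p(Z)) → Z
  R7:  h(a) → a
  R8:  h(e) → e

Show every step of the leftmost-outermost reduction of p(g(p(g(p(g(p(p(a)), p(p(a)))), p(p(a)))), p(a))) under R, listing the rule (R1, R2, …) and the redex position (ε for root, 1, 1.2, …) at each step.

1. p(g(p(g(p(g(p(p(a)), p(p(a)))), p(p(a)))), p(a)))  →  p(g(p(g(p(p(a)), p(p(a)))), p(a)))   [R6 at 1.1.1.1.1]
2. p(g(p(g(p(p(a)), p(p(a)))), p(a)))  →  p(g(p(p(a)), p(a)))   [R6 at 1.1.1]
3. p(g(p(p(a)), p(a)))  →  p(a)   [R6 at 1]

p(a)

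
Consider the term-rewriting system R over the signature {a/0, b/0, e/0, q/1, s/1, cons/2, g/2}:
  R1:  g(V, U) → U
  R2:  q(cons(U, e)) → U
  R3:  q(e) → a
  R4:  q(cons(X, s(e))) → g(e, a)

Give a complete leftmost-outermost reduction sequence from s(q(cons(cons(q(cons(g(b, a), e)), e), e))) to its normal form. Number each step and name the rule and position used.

1. s(q(cons(cons(q(cons(g(b, a), e)), e), e)))  →  s(cons(q(cons(g(b, a), e)), e))   [R2 at 1]
2. s(cons(q(cons(g(b, a), e)), e))  →  s(cons(g(b, a), e))   [R2 at 1.1]
3. s(cons(g(b, a), e))  →  s(cons(a, e))   [R1 at 1.1]

s(cons(a, e))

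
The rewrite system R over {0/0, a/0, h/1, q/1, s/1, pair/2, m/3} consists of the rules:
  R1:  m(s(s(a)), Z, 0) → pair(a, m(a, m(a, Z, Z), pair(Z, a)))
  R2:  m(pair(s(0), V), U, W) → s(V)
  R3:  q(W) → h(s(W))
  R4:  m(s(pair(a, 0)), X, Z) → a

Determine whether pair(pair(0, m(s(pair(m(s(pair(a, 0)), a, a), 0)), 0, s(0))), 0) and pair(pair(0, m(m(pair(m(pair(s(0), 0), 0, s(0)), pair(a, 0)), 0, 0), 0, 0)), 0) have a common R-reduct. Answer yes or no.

Reduce t₁ = pair(pair(0, m(s(pair(m(s(pair(a, 0)), a, a), 0)), 0, s(0))), 0):
1. pair(pair(0, m(s(pair(m(s(pair(a, 0)), a, a), 0)), 0, s(0))), 0)  →  pair(pair(0, m(s(pair(a, 0)), 0, s(0))), 0)   [R4 at 1.2.1.1.1]
2. pair(pair(0, m(s(pair(a, 0)), 0, s(0))), 0)  →  pair(pair(0, a), 0)   [R4 at 1.2]

Reduce t₂ = pair(pair(0, m(m(pair(m(pair(s(0), 0), 0, s(0)), pair(a, 0)), 0, 0), 0, 0)), 0):
1. pair(pair(0, m(m(pair(m(pair(s(0), 0), 0, s(0)), pair(a, 0)), 0, 0), 0, 0)), 0)  →  pair(pair(0, m(m(pair(s(0), pair(a, 0)), 0, 0), 0, 0)), 0)   [R2 at 1.2.1.1.1]
2. pair(pair(0, m(m(pair(s(0), pair(a, 0)), 0, 0), 0, 0)), 0)  →  pair(pair(0, m(s(pair(a, 0)), 0, 0)), 0)   [R2 at 1.2.1]
3. pair(pair(0, m(s(pair(a, 0)), 0, 0)), 0)  →  pair(pair(0, a), 0)   [R4 at 1.2]

yes — NF(t₁) = pair(pair(0, a), 0), NF(t₂) = pair(pair(0, a), 0)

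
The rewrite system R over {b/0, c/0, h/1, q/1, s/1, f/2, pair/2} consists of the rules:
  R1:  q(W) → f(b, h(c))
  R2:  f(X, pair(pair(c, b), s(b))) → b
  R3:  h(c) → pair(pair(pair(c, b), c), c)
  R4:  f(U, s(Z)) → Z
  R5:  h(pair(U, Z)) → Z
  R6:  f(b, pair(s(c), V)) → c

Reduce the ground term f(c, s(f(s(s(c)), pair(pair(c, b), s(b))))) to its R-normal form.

1. f(c, s(f(s(s(c)), pair(pair(c, b), s(b)))))  →  f(s(s(c)), pair(pair(c, b), s(b)))   [R4 at ε]
2. f(s(s(c)), pair(pair(c, b), s(b)))  →  b   [R2 at ε]

b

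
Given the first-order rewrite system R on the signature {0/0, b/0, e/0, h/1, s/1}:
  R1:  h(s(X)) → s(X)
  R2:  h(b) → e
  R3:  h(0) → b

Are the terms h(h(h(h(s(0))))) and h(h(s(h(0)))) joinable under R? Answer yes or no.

Reduce t₁ = h(h(h(h(s(0))))):
1. h(h(h(h(s(0)))))  →  h(h(h(s(0))))   [R1 at 1.1.1]
2. h(h(h(s(0))))  →  h(h(s(0)))   [R1 at 1.1]
3. h(h(s(0)))  →  h(s(0))   [R1 at 1]
4. h(s(0))  →  s(0)   [R1 at ε]

Reduce t₂ = h(h(s(h(0)))):
1. h(h(s(h(0))))  →  h(s(h(0)))   [R1 at 1]
2. h(s(h(0)))  →  s(h(0))   [R1 at ε]
3. s(h(0))  →  s(b)   [R3 at 1]

no — NF(t₁) = s(0), NF(t₂) = s(b)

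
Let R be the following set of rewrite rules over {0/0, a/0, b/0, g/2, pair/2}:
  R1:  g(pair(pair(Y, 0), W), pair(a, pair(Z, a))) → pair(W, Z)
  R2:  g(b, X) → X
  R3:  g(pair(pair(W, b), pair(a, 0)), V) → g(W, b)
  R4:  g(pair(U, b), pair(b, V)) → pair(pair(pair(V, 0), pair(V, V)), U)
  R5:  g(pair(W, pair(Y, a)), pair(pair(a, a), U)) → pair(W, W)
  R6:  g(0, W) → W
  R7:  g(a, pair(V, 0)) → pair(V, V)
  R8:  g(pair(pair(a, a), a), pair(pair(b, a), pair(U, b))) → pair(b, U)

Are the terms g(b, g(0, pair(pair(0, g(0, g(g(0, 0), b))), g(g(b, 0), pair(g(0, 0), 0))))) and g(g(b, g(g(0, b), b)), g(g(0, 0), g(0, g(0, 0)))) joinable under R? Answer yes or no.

Reduce t₁ = g(b, g(0, pair(pair(0, g(0, g(g(0, 0), b))), g(g(b, 0), pair(g(0, 0), 0))))):
1. g(b, g(0, pair(pair(0, g(0, g(g(0, 0), b))), g(g(b, 0), pair(g(0, 0), 0)))))  →  g(0, pair(pair(0, g(0, g(g(0, 0), b))), g(g(b, 0), pair(g(0, 0), 0))))   [R2 at ε]
2. g(0, pair(pair(0, g(0, g(g(0, 0), b))), g(g(b, 0), pair(g(0, 0), 0))))  →  pair(pair(0, g(0, g(g(0, 0), b))), g(g(b, 0), pair(g(0, 0), 0)))   [R6 at ε]
3. pair(pair(0, g(0, g(g(0, 0), b))), g(g(b, 0), pair(g(0, 0), 0)))  →  pair(pair(0, g(g(0, 0), b)), g(g(b, 0), pair(g(0, 0), 0)))   [R6 at 1.2]
4. pair(pair(0, g(g(0, 0), b)), g(g(b, 0), pair(g(0, 0), 0)))  →  pair(pair(0, g(0, b)), g(g(b, 0), pair(g(0, 0), 0)))   [R6 at 1.2.1]
5. pair(pair(0, g(0, b)), g(g(b, 0), pair(g(0, 0), 0)))  →  pair(pair(0, b), g(g(b, 0), pair(g(0, 0), 0)))   [R6 at 1.2]
6. pair(pair(0, b), g(g(b, 0), pair(g(0, 0), 0)))  →  pair(pair(0, b), g(0, pair(g(0, 0), 0)))   [R2 at 2.1]
7. pair(pair(0, b), g(0, pair(g(0, 0), 0)))  →  pair(pair(0, b), pair(g(0, 0), 0))   [R6 at 2]
8. pair(pair(0, b), pair(g(0, 0), 0))  →  pair(pair(0, b), pair(0, 0))   [R6 at 2.1]

Reduce t₂ = g(g(b, g(g(0, b), b)), g(g(0, 0), g(0, g(0, 0)))):
1. g(g(b, g(g(0, b), b)), g(g(0, 0), g(0, g(0, 0))))  →  g(g(g(0, b), b), g(g(0, 0), g(0, g(0, 0))))   [R2 at 1]
2. g(g(g(0, b), b), g(g(0, 0), g(0, g(0, 0))))  →  g(g(b, b), g(g(0, 0), g(0, g(0, 0))))   [R6 at 1.1]
3. g(g(b, b), g(g(0, 0), g(0, g(0, 0))))  →  g(b, g(g(0, 0), g(0, g(0, 0))))   [R2 at 1]
4. g(b, g(g(0, 0), g(0, g(0, 0))))  →  g(g(0, 0), g(0, g(0, 0)))   [R2 at ε]
5. g(g(0, 0), g(0, g(0, 0)))  →  g(0, g(0, g(0, 0)))   [R6 at 1]
6. g(0, g(0, g(0, 0)))  →  g(0, g(0, 0))   [R6 at ε]
7. g(0, g(0, 0))  →  g(0, 0)   [R6 at ε]
8. g(0, 0)  →  0   [R6 at ε]

no — NF(t₁) = pair(pair(0, b), pair(0, 0)), NF(t₂) = 0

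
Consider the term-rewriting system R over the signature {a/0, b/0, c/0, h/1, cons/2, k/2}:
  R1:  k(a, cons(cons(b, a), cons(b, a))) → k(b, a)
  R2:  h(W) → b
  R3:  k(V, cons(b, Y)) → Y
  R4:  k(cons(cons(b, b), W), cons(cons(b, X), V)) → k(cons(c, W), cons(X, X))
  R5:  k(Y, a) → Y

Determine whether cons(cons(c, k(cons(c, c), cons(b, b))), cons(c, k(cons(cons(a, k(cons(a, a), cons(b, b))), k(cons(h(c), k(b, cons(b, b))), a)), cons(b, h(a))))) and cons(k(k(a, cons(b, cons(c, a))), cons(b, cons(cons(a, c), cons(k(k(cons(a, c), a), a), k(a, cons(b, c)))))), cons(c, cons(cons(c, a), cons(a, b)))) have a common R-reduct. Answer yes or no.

no — NF(t₁) = cons(cons(c, b), cons(c, b)), NF(t₂) = cons(cons(cons(a, c), cons(cons(a, c), c)), cons(c, cons(cons(c, a), cons(a, b))))

Reduce t₁ = cons(cons(c, k(cons(c, c), cons(b, b))), cons(c, k(cons(cons(a, k(cons(a, a), cons(b, b))), k(cons(h(c), k(b, cons(b, b))), a)), cons(b, h(a))))):
1. cons(cons(c, k(cons(c, c), cons(b, b))), cons(c, k(cons(cons(a, k(cons(a, a), cons(b, b))), k(cons(h(c), k(b, cons(b, b))), a)), cons(b, h(a)))))  →  cons(cons(c, b), cons(c, k(cons(cons(a, k(cons(a, a), cons(b, b))), k(cons(h(c), k(b, cons(b, b))), a)), cons(b, h(a)))))   [R3 at 1.2]
2. cons(cons(c, b), cons(c, k(cons(cons(a, k(cons(a, a), cons(b, b))), k(cons(h(c), k(b, cons(b, b))), a)), cons(b, h(a)))))  →  cons(cons(c, b), cons(c, h(a)))   [R3 at 2.2]
3. cons(cons(c, b), cons(c, h(a)))  →  cons(cons(c, b), cons(c, b))   [R2 at 2.2]

Reduce t₂ = cons(k(k(a, cons(b, cons(c, a))), cons(b, cons(cons(a, c), cons(k(k(cons(a, c), a), a), k(a, cons(b, c)))))), cons(c, cons(cons(c, a), cons(a, b)))):
1. cons(k(k(a, cons(b, cons(c, a))), cons(b, cons(cons(a, c), cons(k(k(cons(a, c), a), a), k(a, cons(b, c)))))), cons(c, cons(cons(c, a), cons(a, b))))  →  cons(cons(cons(a, c), cons(k(k(cons(a, c), a), a), k(a, cons(b, c)))), cons(c, cons(cons(c, a), cons(a, b))))   [R3 at 1]
2. cons(cons(cons(a, c), cons(k(k(cons(a, c), a), a), k(a, cons(b, c)))), cons(c, cons(cons(c, a), cons(a, b))))  →  cons(cons(cons(a, c), cons(k(cons(a, c), a), k(a, cons(b, c)))), cons(c, cons(cons(c, a), cons(a, b))))   [R5 at 1.2.1]
3. cons(cons(cons(a, c), cons(k(cons(a, c), a), k(a, cons(b, c)))), cons(c, cons(cons(c, a), cons(a, b))))  →  cons(cons(cons(a, c), cons(cons(a, c), k(a, cons(b, c)))), cons(c, cons(cons(c, a), cons(a, b))))   [R5 at 1.2.1]
4. cons(cons(cons(a, c), cons(cons(a, c), k(a, cons(b, c)))), cons(c, cons(cons(c, a), cons(a, b))))  →  cons(cons(cons(a, c), cons(cons(a, c), c)), cons(c, cons(cons(c, a), cons(a, b))))   [R3 at 1.2.2]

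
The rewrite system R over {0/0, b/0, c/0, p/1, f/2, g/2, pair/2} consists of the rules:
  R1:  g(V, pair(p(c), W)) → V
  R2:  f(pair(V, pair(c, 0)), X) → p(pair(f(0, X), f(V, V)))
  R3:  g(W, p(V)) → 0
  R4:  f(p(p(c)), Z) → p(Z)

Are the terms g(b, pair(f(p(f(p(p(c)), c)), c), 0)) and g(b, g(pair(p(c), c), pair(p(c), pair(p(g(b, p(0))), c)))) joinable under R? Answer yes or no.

yes — NF(t₁) = b, NF(t₂) = b

Reduce t₁ = g(b, pair(f(p(f(p(p(c)), c)), c), 0)):
1. g(b, pair(f(p(f(p(p(c)), c)), c), 0))  →  g(b, pair(f(p(p(c)), c), 0))   [R4 at 2.1.1.1]
2. g(b, pair(f(p(p(c)), c), 0))  →  g(b, pair(p(c), 0))   [R4 at 2.1]
3. g(b, pair(p(c), 0))  →  b   [R1 at ε]

Reduce t₂ = g(b, g(pair(p(c), c), pair(p(c), pair(p(g(b, p(0))), c)))):
1. g(b, g(pair(p(c), c), pair(p(c), pair(p(g(b, p(0))), c))))  →  g(b, pair(p(c), c))   [R1 at 2]
2. g(b, pair(p(c), c))  →  b   [R1 at ε]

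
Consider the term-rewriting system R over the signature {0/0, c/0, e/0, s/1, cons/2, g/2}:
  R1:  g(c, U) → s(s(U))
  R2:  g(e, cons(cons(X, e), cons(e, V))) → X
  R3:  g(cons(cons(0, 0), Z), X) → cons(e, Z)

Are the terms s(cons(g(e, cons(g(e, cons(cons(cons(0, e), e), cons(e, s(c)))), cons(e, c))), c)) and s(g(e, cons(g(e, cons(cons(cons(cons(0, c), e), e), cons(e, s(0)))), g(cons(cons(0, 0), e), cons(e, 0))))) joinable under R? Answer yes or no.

Reduce t₁ = s(cons(g(e, cons(g(e, cons(cons(cons(0, e), e), cons(e, s(c)))), cons(e, c))), c)):
1. s(cons(g(e, cons(g(e, cons(cons(cons(0, e), e), cons(e, s(c)))), cons(e, c))), c))  →  s(cons(g(e, cons(cons(0, e), cons(e, c))), c))   [R2 at 1.1.2.1]
2. s(cons(g(e, cons(cons(0, e), cons(e, c))), c))  →  s(cons(0, c))   [R2 at 1.1]

Reduce t₂ = s(g(e, cons(g(e, cons(cons(cons(cons(0, c), e), e), cons(e, s(0)))), g(cons(cons(0, 0), e), cons(e, 0))))):
1. s(g(e, cons(g(e, cons(cons(cons(cons(0, c), e), e), cons(e, s(0)))), g(cons(cons(0, 0), e), cons(e, 0)))))  →  s(g(e, cons(cons(cons(0, c), e), g(cons(cons(0, 0), e), cons(e, 0)))))   [R2 at 1.2.1]
2. s(g(e, cons(cons(cons(0, c), e), g(cons(cons(0, 0), e), cons(e, 0)))))  →  s(g(e, cons(cons(cons(0, c), e), cons(e, e))))   [R3 at 1.2.2]
3. s(g(e, cons(cons(cons(0, c), e), cons(e, e))))  →  s(cons(0, c))   [R2 at 1]

yes — NF(t₁) = s(cons(0, c)), NF(t₂) = s(cons(0, c))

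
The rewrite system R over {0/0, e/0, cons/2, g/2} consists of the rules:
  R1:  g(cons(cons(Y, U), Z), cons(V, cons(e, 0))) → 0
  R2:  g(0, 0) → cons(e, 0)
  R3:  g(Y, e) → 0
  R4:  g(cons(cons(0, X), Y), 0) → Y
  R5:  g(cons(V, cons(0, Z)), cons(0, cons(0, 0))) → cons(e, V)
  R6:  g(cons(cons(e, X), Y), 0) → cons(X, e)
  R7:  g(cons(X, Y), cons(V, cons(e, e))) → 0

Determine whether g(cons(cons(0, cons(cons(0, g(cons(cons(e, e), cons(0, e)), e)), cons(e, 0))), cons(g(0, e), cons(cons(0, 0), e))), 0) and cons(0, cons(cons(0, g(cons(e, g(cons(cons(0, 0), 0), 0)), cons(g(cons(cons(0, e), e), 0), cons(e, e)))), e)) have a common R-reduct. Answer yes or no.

yes — NF(t₁) = cons(0, cons(cons(0, 0), e)), NF(t₂) = cons(0, cons(cons(0, 0), e))

Reduce t₁ = g(cons(cons(0, cons(cons(0, g(cons(cons(e, e), cons(0, e)), e)), cons(e, 0))), cons(g(0, e), cons(cons(0, 0), e))), 0):
1. g(cons(cons(0, cons(cons(0, g(cons(cons(e, e), cons(0, e)), e)), cons(e, 0))), cons(g(0, e), cons(cons(0, 0), e))), 0)  →  cons(g(0, e), cons(cons(0, 0), e))   [R4 at ε]
2. cons(g(0, e), cons(cons(0, 0), e))  →  cons(0, cons(cons(0, 0), e))   [R3 at 1]

Reduce t₂ = cons(0, cons(cons(0, g(cons(e, g(cons(cons(0, 0), 0), 0)), cons(g(cons(cons(0, e), e), 0), cons(e, e)))), e)):
1. cons(0, cons(cons(0, g(cons(e, g(cons(cons(0, 0), 0), 0)), cons(g(cons(cons(0, e), e), 0), cons(e, e)))), e))  →  cons(0, cons(cons(0, 0), e))   [R7 at 2.1.2]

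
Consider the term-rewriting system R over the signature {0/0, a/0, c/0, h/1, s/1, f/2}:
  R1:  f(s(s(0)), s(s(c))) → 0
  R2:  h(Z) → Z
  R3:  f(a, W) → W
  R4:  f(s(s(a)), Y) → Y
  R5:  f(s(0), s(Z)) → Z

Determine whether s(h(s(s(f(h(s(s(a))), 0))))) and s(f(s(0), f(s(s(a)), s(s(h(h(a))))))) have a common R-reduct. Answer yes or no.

no — NF(t₁) = s(s(s(0))), NF(t₂) = s(s(a))

Reduce t₁ = s(h(s(s(f(h(s(s(a))), 0))))):
1. s(h(s(s(f(h(s(s(a))), 0)))))  →  s(s(s(f(h(s(s(a))), 0))))   [R2 at 1]
2. s(s(s(f(h(s(s(a))), 0))))  →  s(s(s(f(s(s(a)), 0))))   [R2 at 1.1.1.1]
3. s(s(s(f(s(s(a)), 0))))  →  s(s(s(0)))   [R4 at 1.1.1]

Reduce t₂ = s(f(s(0), f(s(s(a)), s(s(h(h(a))))))):
1. s(f(s(0), f(s(s(a)), s(s(h(h(a)))))))  →  s(f(s(0), s(s(h(h(a))))))   [R4 at 1.2]
2. s(f(s(0), s(s(h(h(a))))))  →  s(s(h(h(a))))   [R5 at 1]
3. s(s(h(h(a))))  →  s(s(h(a)))   [R2 at 1.1]
4. s(s(h(a)))  →  s(s(a))   [R2 at 1.1]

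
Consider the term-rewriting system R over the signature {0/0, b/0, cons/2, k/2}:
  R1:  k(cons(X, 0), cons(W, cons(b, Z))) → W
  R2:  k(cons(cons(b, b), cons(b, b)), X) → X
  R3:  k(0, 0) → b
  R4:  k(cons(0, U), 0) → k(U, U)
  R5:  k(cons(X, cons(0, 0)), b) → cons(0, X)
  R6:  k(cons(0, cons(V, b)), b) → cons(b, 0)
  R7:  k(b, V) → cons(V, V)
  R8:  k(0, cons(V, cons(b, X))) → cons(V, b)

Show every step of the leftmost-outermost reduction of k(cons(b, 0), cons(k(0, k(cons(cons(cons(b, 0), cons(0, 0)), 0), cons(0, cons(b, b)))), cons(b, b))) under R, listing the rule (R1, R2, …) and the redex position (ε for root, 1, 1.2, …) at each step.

b

1. k(cons(b, 0), cons(k(0, k(cons(cons(cons(b, 0), cons(0, 0)), 0), cons(0, cons(b, b)))), cons(b, b)))  →  k(0, k(cons(cons(cons(b, 0), cons(0, 0)), 0), cons(0, cons(b, b))))   [R1 at ε]
2. k(0, k(cons(cons(cons(b, 0), cons(0, 0)), 0), cons(0, cons(b, b))))  →  k(0, 0)   [R1 at 2]
3. k(0, 0)  →  b   [R3 at ε]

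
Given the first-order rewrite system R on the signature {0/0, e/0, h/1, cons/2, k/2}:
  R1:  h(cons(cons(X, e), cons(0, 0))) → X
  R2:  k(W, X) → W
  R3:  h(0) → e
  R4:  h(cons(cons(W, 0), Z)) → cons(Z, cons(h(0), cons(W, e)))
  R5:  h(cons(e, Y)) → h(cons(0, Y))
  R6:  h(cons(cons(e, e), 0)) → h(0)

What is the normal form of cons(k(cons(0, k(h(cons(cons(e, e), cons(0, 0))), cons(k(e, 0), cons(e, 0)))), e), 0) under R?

cons(cons(0, e), 0)

1. cons(k(cons(0, k(h(cons(cons(e, e), cons(0, 0))), cons(k(e, 0), cons(e, 0)))), e), 0)  →  cons(cons(0, k(h(cons(cons(e, e), cons(0, 0))), cons(k(e, 0), cons(e, 0)))), 0)   [R2 at 1]
2. cons(cons(0, k(h(cons(cons(e, e), cons(0, 0))), cons(k(e, 0), cons(e, 0)))), 0)  →  cons(cons(0, h(cons(cons(e, e), cons(0, 0)))), 0)   [R2 at 1.2]
3. cons(cons(0, h(cons(cons(e, e), cons(0, 0)))), 0)  →  cons(cons(0, e), 0)   [R1 at 1.2]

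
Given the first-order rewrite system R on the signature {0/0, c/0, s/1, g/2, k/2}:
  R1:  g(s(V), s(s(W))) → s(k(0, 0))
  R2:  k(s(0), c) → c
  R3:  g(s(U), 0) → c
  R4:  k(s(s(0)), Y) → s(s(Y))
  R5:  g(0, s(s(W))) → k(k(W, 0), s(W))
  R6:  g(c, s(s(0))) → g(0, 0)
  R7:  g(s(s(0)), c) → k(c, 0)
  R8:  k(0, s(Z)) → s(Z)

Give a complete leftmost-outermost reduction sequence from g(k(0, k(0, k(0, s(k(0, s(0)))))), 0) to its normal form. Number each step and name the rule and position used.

1. g(k(0, k(0, k(0, s(k(0, s(0)))))), 0)  →  g(k(0, k(0, s(k(0, s(0))))), 0)   [R8 at 1.2.2]
2. g(k(0, k(0, s(k(0, s(0))))), 0)  →  g(k(0, s(k(0, s(0)))), 0)   [R8 at 1.2]
3. g(k(0, s(k(0, s(0)))), 0)  →  g(s(k(0, s(0))), 0)   [R8 at 1]
4. g(s(k(0, s(0))), 0)  →  c   [R3 at ε]

c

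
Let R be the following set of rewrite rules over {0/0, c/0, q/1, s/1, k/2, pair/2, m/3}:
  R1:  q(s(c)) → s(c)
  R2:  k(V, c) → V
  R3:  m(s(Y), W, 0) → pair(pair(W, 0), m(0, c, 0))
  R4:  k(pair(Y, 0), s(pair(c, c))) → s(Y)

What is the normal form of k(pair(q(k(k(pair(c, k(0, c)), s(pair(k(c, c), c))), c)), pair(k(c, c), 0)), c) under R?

1. k(pair(q(k(k(pair(c, k(0, c)), s(pair(k(c, c), c))), c)), pair(k(c, c), 0)), c)  →  pair(q(k(k(pair(c, k(0, c)), s(pair(k(c, c), c))), c)), pair(k(c, c), 0))   [R2 at ε]
2. pair(q(k(k(pair(c, k(0, c)), s(pair(k(c, c), c))), c)), pair(k(c, c), 0))  →  pair(q(k(pair(c, k(0, c)), s(pair(k(c, c), c)))), pair(k(c, c), 0))   [R2 at 1.1]
3. pair(q(k(pair(c, k(0, c)), s(pair(k(c, c), c)))), pair(k(c, c), 0))  →  pair(q(k(pair(c, 0), s(pair(k(c, c), c)))), pair(k(c, c), 0))   [R2 at 1.1.1.2]
4. pair(q(k(pair(c, 0), s(pair(k(c, c), c)))), pair(k(c, c), 0))  →  pair(q(k(pair(c, 0), s(pair(c, c)))), pair(k(c, c), 0))   [R2 at 1.1.2.1.1]
5. pair(q(k(pair(c, 0), s(pair(c, c)))), pair(k(c, c), 0))  →  pair(q(s(c)), pair(k(c, c), 0))   [R4 at 1.1]
6. pair(q(s(c)), pair(k(c, c), 0))  →  pair(s(c), pair(k(c, c), 0))   [R1 at 1]
7. pair(s(c), pair(k(c, c), 0))  →  pair(s(c), pair(c, 0))   [R2 at 2.1]

pair(s(c), pair(c, 0))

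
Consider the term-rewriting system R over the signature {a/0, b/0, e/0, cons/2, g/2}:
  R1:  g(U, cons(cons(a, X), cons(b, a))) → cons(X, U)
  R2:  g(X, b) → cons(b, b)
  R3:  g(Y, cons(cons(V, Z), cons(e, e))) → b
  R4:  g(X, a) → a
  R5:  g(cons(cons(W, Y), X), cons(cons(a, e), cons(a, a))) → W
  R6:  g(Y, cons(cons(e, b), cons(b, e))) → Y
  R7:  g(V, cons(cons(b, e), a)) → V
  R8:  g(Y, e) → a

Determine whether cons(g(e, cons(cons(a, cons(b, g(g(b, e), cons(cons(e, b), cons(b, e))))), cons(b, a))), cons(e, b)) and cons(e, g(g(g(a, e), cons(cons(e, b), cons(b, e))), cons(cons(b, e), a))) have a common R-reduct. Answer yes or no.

Reduce t₁ = cons(g(e, cons(cons(a, cons(b, g(g(b, e), cons(cons(e, b), cons(b, e))))), cons(b, a))), cons(e, b)):
1. cons(g(e, cons(cons(a, cons(b, g(g(b, e), cons(cons(e, b), cons(b, e))))), cons(b, a))), cons(e, b))  →  cons(cons(cons(b, g(g(b, e), cons(cons(e, b), cons(b, e)))), e), cons(e, b))   [R1 at 1]
2. cons(cons(cons(b, g(g(b, e), cons(cons(e, b), cons(b, e)))), e), cons(e, b))  →  cons(cons(cons(b, g(b, e)), e), cons(e, b))   [R6 at 1.1.2]
3. cons(cons(cons(b, g(b, e)), e), cons(e, b))  →  cons(cons(cons(b, a), e), cons(e, b))   [R8 at 1.1.2]

Reduce t₂ = cons(e, g(g(g(a, e), cons(cons(e, b), cons(b, e))), cons(cons(b, e), a))):
1. cons(e, g(g(g(a, e), cons(cons(e, b), cons(b, e))), cons(cons(b, e), a)))  →  cons(e, g(g(a, e), cons(cons(e, b), cons(b, e))))   [R7 at 2]
2. cons(e, g(g(a, e), cons(cons(e, b), cons(b, e))))  →  cons(e, g(a, e))   [R6 at 2]
3. cons(e, g(a, e))  →  cons(e, a)   [R8 at 2]

no — NF(t₁) = cons(cons(cons(b, a), e), cons(e, b)), NF(t₂) = cons(e, a)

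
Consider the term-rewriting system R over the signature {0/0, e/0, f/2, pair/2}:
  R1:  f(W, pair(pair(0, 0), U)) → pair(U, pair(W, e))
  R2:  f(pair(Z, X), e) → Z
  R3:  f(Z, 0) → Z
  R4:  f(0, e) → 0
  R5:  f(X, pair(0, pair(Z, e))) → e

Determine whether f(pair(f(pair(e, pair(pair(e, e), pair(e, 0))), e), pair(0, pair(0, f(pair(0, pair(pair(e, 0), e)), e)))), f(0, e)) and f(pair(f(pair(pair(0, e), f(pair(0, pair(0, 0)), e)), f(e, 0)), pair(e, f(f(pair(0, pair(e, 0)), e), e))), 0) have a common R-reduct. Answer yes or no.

Reduce t₁ = f(pair(f(pair(e, pair(pair(e, e), pair(e, 0))), e), pair(0, pair(0, f(pair(0, pair(pair(e, 0), e)), e)))), f(0, e)):
1. f(pair(f(pair(e, pair(pair(e, e), pair(e, 0))), e), pair(0, pair(0, f(pair(0, pair(pair(e, 0), e)), e)))), f(0, e))  →  f(pair(e, pair(0, pair(0, f(pair(0, pair(pair(e, 0), e)), e)))), f(0, e))   [R2 at 1.1]
2. f(pair(e, pair(0, pair(0, f(pair(0, pair(pair(e, 0), e)), e)))), f(0, e))  →  f(pair(e, pair(0, pair(0, 0))), f(0, e))   [R2 at 1.2.2.2]
3. f(pair(e, pair(0, pair(0, 0))), f(0, e))  →  f(pair(e, pair(0, pair(0, 0))), 0)   [R4 at 2]
4. f(pair(e, pair(0, pair(0, 0))), 0)  →  pair(e, pair(0, pair(0, 0)))   [R3 at ε]

Reduce t₂ = f(pair(f(pair(pair(0, e), f(pair(0, pair(0, 0)), e)), f(e, 0)), pair(e, f(f(pair(0, pair(e, 0)), e), e))), 0):
1. f(pair(f(pair(pair(0, e), f(pair(0, pair(0, 0)), e)), f(e, 0)), pair(e, f(f(pair(0, pair(e, 0)), e), e))), 0)  →  pair(f(pair(pair(0, e), f(pair(0, pair(0, 0)), e)), f(e, 0)), pair(e, f(f(pair(0, pair(e, 0)), e), e)))   [R3 at ε]
2. pair(f(pair(pair(0, e), f(pair(0, pair(0, 0)), e)), f(e, 0)), pair(e, f(f(pair(0, pair(e, 0)), e), e)))  →  pair(f(pair(pair(0, e), 0), f(e, 0)), pair(e, f(f(pair(0, pair(e, 0)), e), e)))   [R2 at 1.1.2]
3. pair(f(pair(pair(0, e), 0), f(e, 0)), pair(e, f(f(pair(0, pair(e, 0)), e), e)))  →  pair(f(pair(pair(0, e), 0), e), pair(e, f(f(pair(0, pair(e, 0)), e), e)))   [R3 at 1.2]
4. pair(f(pair(pair(0, e), 0), e), pair(e, f(f(pair(0, pair(e, 0)), e), e)))  →  pair(pair(0, e), pair(e, f(f(pair(0, pair(e, 0)), e), e)))   [R2 at 1]
5. pair(pair(0, e), pair(e, f(f(pair(0, pair(e, 0)), e), e)))  →  pair(pair(0, e), pair(e, f(0, e)))   [R2 at 2.2.1]
6. pair(pair(0, e), pair(e, f(0, e)))  →  pair(pair(0, e), pair(e, 0))   [R4 at 2.2]

no — NF(t₁) = pair(e, pair(0, pair(0, 0))), NF(t₂) = pair(pair(0, e), pair(e, 0))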